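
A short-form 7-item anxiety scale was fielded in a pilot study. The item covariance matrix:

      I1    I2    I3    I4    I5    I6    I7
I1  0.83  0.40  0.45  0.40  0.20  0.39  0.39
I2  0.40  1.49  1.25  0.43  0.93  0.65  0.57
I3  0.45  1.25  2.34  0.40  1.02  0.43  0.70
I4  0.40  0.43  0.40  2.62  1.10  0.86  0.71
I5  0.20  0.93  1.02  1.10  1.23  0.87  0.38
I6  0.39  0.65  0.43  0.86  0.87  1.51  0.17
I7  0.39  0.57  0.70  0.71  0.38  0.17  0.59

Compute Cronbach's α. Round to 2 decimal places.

Σσᵢ² = 0.83 + 1.49 + 2.34 + 2.62 + 1.23 + 1.51 + 0.59 = 10.61
Σ_{i<j} σ_ij = 12.70
σ²_total = 10.61 + 2 × 12.70 = 36.01
α = (k/(k−1))·(1 − Σσᵢ²/σ²_total) = (7/6)·(1 − 10.61/36.01) = 0.82

Cronbach's α = 0.82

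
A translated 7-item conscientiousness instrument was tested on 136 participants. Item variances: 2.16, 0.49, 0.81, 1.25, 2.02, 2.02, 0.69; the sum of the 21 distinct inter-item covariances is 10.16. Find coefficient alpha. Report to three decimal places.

Σσ²ᵢ = 2.16 + 0.49 + 0.81 + 1.25 + 2.02 + 2.02 + 0.69 = 9.44
Sum of distinct covariances = 10.16
Var(T) = Σσ²ᵢ + 2·Σcov = 9.44 + 2 × 10.16 = 29.76
α = (7/6)·(1 − 9.44/29.76) = 0.797

coefficient alpha = 0.797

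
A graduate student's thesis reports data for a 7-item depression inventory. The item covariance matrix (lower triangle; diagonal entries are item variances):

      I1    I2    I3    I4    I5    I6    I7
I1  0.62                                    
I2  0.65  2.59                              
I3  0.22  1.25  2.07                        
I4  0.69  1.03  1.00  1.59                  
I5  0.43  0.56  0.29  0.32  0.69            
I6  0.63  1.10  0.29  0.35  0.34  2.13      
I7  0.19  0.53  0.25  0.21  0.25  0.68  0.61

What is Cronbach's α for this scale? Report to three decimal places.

ΣVar(i) = 0.62 + 2.59 + 2.07 + 1.59 + 0.69 + 2.13 + 0.61 = 10.30
Sum of the distinct covariances = 11.26
σ²_total = 10.30 + 2 × 11.26 = 32.82
α = (k/(k−1))·(1 − ΣVar(i)/σ²_total) = (7/6)·(1 − 10.30/32.82) = 0.801

Cronbach's α = 0.801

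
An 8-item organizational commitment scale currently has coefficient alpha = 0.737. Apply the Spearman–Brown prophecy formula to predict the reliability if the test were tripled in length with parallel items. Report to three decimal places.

predicted reliability = 0.894

Length factor m = 3
α' = m·α / (1 + (m−1)·α)
   = 3 × 0.737 / (1 + (3 − 1) × 0.737)
   = 2.2110 / 2.4740 = 0.894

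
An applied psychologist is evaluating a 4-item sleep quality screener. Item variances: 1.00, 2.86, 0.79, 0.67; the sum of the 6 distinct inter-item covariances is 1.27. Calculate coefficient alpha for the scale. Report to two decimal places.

α = 0.43

Σσᵢ² = 1.00 + 2.86 + 0.79 + 0.67 = 5.32
Sum of distinct covariances = 1.27
σ²_T = Σσᵢ² + 2·Σcov = 5.32 + 2 × 1.27 = 7.86
α = (4/3)·(1 − 5.32/7.86) = 0.43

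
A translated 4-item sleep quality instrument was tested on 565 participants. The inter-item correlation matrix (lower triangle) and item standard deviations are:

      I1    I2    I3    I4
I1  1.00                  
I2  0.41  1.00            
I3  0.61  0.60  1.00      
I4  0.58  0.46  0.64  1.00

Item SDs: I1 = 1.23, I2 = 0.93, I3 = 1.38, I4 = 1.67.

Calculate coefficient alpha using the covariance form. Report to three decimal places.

Σσ²ᵢ = 1.23² + 0.93² + 1.38² + 1.67² = 7.0711
Covariances σ_ij = r_ij · s_i · s_j:
  σ(I1,I2) = 0.41 × 1.23 × 0.93 = 0.4690
  σ(I1,I3) = 0.61 × 1.23 × 1.38 = 1.0354
  σ(I1,I4) = 0.58 × 1.23 × 1.67 = 1.1914
  σ(I2,I3) = 0.60 × 0.93 × 1.38 = 0.7700
  σ(I2,I4) = 0.46 × 0.93 × 1.67 = 0.7144
  σ(I3,I4) = 0.64 × 1.38 × 1.67 = 1.4749
σ²_T = Σσ²ᵢ + 2·Σσ_ij = 7.0711 + 2 × 5.6551 = 18.3813
α = (4/3)·(1 − 7.0711/18.3813) = 0.820

α = 0.820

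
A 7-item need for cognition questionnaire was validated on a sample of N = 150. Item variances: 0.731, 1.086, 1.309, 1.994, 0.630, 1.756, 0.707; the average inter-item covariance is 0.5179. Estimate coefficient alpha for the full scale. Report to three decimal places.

sum of item variances = 0.731 + 1.086 + 1.309 + 1.994 + 0.630 + 1.756 + 0.707 = 8.213
Sum of the 21 distinct covariances = 21 × 0.5179 = 10.8759
σ²_T = sum of item variances + 2·Σcov = 8.213 + 2 × 10.8759 = 29.9648
α = (7/6)·(1 − 8.213/29.9648) = 0.847

α = 0.847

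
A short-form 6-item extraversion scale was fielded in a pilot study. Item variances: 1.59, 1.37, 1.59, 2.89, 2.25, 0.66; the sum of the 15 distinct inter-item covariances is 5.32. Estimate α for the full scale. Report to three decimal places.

α = 0.608

sum of item variances = 1.59 + 1.37 + 1.59 + 2.89 + 2.25 + 0.66 = 10.35
Sum of distinct covariances = 5.32
σ²_T = sum of item variances + 2·Σcov = 10.35 + 2 × 5.32 = 20.99
α = (6/5)·(1 − 10.35/20.99) = 0.608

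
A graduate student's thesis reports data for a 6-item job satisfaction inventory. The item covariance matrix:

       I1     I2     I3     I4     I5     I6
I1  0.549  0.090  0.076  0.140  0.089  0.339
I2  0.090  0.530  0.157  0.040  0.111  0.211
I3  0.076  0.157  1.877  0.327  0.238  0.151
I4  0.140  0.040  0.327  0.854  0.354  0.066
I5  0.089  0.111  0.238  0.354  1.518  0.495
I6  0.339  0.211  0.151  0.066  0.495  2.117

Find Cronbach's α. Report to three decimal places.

α = 0.524

Σσ²ᵢ = 0.549 + 0.530 + 1.877 + 0.854 + 1.518 + 2.117 = 7.445
Σ_{i<j} σ_ij = 2.884
σ²_T = 7.445 + 2 × 2.884 = 13.213
α = (k/(k−1))·(1 − Σσ²ᵢ/σ²_T) = (6/5)·(1 − 7.445/13.213) = 0.524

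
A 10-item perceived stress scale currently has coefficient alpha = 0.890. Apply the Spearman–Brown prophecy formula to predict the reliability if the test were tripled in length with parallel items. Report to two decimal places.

predicted reliability = 0.96

Length factor m = 3
α' = m·α / (1 + (m−1)·α)
   = 3 × 0.890 / (1 + (3 − 1) × 0.890)
   = 2.6700 / 2.7800 = 0.96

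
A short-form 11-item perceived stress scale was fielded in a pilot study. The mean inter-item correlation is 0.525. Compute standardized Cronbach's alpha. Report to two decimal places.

standardized Cronbach's alpha = 0.92

Standardized α = k·r̄ / (1 + (k−1)·r̄) = 11 × 0.525 / (1 + 10 × 0.525)
  = 5.7750 / 6.2500 = 0.92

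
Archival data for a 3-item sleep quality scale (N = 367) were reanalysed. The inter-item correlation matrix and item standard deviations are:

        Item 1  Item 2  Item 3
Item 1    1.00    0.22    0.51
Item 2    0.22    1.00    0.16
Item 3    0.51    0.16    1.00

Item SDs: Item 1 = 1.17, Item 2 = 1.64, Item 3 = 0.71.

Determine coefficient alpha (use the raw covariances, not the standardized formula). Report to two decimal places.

coefficient alpha = 0.47

Σσ²ᵢ = 1.17² + 1.64² + 0.71² = 4.5626
Covariances σ_ij = r_ij · s_i · s_j:
  σ(Item 1,Item 2) = 0.22 × 1.17 × 1.64 = 0.4221
  σ(Item 1,Item 3) = 0.51 × 1.17 × 0.71 = 0.4237
  σ(Item 2,Item 3) = 0.16 × 1.64 × 0.71 = 0.1863
σ²_T = Σσ²ᵢ + 2·Σσ_ij = 4.5626 + 2 × 1.0321 = 6.6268
α = (3/2)·(1 − 4.5626/6.6268) = 0.47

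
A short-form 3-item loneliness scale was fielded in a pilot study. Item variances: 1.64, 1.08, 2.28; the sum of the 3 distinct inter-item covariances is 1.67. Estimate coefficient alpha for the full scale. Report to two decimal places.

coefficient alpha = 0.60

Σσᵢ² = 1.64 + 1.08 + 2.28 = 5.00
Sum of distinct covariances = 1.67
Var(T) = Σσᵢ² + 2·Σcov = 5.00 + 2 × 1.67 = 8.34
α = (3/2)·(1 − 5.00/8.34) = 0.60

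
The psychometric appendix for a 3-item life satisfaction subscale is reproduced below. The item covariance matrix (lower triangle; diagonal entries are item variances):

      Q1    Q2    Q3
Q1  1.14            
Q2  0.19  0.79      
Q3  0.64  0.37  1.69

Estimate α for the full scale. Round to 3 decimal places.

α = 0.598

Σσ²ᵢ = 1.14 + 0.79 + 1.69 = 3.62
Sum of off-diagonal covariances = 1.20
total variance = 3.62 + 2 × 1.20 = 6.02
α = (k/(k−1))·(1 − Σσ²ᵢ/total variance) = (3/2)·(1 − 3.62/6.02) = 0.598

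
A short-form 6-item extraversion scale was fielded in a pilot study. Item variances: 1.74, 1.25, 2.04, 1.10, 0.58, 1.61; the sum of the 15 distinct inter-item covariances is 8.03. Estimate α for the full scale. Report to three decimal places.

α = 0.790

ΣVar(i) = 1.74 + 1.25 + 2.04 + 1.10 + 0.58 + 1.61 = 8.32
Sum of distinct covariances = 8.03
σ²_T = ΣVar(i) + 2·Σcov = 8.32 + 2 × 8.03 = 24.38
α = (6/5)·(1 − 8.32/24.38) = 0.790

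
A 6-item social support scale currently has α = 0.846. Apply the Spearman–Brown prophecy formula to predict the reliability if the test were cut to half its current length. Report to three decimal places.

predicted reliability = 0.733

Length factor m = 1/2
α' = m·α / (1 − (1−m)·α)
   = 1/2 × 0.846 / (1 − (1 − 1/2) × 0.846)
   = 0.4230 / 0.5770 = 0.733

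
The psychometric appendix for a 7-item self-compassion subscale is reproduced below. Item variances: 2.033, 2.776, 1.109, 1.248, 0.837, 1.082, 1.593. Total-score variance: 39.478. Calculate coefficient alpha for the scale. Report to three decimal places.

ΣVar(i) = 2.033 + 2.776 + 1.109 + 1.248 + 0.837 + 1.082 + 1.593 = 10.678
α = (k/(k−1))·(1 − ΣVar(i)/σ²_total) = (7/6)·(1 − 10.678/39.478) = 0.851

α = 0.851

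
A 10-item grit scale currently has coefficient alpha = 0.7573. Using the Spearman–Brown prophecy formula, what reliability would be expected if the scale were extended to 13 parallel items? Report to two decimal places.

Length factor m = 13/10 = 1.3000
α' = m·α / (1 + (m−1)·α)
   = 13/10 × 0.7573 / (1 + (13/10 − 1) × 0.7573)
   = 0.9845 / 1.2272 = 0.80

predicted reliability = 0.80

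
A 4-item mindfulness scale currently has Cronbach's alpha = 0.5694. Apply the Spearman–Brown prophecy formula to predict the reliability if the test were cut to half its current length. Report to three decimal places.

Length factor m = 1/2
α' = m·α / (1 − (1−m)·α)
   = 1/2 × 0.5694 / (1 − (1 − 1/2) × 0.5694)
   = 0.2847 / 0.7153 = 0.398

predicted reliability = 0.398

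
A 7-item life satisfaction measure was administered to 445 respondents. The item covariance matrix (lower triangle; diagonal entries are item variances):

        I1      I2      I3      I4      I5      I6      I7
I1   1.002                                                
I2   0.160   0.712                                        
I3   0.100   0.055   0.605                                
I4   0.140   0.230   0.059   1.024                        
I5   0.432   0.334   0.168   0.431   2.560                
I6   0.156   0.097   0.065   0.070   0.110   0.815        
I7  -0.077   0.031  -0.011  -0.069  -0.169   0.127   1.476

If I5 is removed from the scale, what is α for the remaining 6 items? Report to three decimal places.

Remaining items: I1, I2, I3, I4, I6, I7 (k = 6).
Σσ²ᵢ = 1.002 + 0.712 + 0.605 + 1.024 + 0.815 + 1.476 = 5.634
σ²_total = 5.634 + 2 × 1.133 = 7.900
α (item deleted) = (6/5)·(1 − 5.634/7.900) = 0.344

α = 0.344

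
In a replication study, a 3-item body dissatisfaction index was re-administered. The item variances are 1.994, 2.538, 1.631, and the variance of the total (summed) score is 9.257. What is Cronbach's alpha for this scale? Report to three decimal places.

α = 0.501

Σσ²ᵢ = 1.994 + 2.538 + 1.631 = 6.163
α = (k/(k−1))·(1 − Σσ²ᵢ/σ²_total) = (3/2)·(1 − 6.163/9.257) = 0.501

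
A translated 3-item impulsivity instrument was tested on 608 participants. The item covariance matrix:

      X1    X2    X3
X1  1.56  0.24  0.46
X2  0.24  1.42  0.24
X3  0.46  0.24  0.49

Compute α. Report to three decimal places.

ΣVar(i) = 1.56 + 1.42 + 0.49 = 3.47
Sum of the distinct covariances = 0.94
total variance = 3.47 + 2 × 0.94 = 5.35
α = (k/(k−1))·(1 − ΣVar(i)/total variance) = (3/2)·(1 − 3.47/5.35) = 0.527

α = 0.527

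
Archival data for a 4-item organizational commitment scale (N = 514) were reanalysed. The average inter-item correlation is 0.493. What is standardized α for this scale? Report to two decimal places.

standardized α = 0.80

Standardized α = k·r̄ / (1 + (k−1)·r̄) = 4 × 0.493 / (1 + 3 × 0.493)
  = 1.9720 / 2.4790 = 0.80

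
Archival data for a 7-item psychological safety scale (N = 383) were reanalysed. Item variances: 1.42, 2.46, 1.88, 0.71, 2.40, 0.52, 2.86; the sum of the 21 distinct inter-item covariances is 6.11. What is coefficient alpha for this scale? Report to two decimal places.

α = 0.58

Σσ²ᵢ = 1.42 + 2.46 + 1.88 + 0.71 + 2.40 + 0.52 + 2.86 = 12.25
Sum of distinct covariances = 6.11
total variance = Σσ²ᵢ + 2·Σcov = 12.25 + 2 × 6.11 = 24.47
α = (7/6)·(1 − 12.25/24.47) = 0.58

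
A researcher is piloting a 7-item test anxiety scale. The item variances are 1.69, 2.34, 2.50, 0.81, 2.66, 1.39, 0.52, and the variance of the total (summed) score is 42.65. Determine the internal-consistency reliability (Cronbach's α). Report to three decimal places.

ΣVar(i) = 1.69 + 2.34 + 2.50 + 0.81 + 2.66 + 1.39 + 0.52 = 11.91
α = (k/(k−1))·(1 − ΣVar(i)/total variance) = (7/6)·(1 − 11.91/42.65) = 0.841

Cronbach's α = 0.841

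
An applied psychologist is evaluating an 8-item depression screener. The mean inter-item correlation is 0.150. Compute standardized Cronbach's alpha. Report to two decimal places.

Standardized α = k·r̄ / (1 + (k−1)·r̄) = 8 × 0.150 / (1 + 7 × 0.150)
  = 1.2000 / 2.0500 = 0.59

α = 0.59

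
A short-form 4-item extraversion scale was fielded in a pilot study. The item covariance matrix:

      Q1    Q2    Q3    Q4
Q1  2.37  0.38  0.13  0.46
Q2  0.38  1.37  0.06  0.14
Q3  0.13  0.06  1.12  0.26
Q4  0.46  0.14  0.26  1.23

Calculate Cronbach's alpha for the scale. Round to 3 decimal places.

α = 0.426

sum of item variances = 2.37 + 1.37 + 1.12 + 1.23 = 6.09
Σ_{i<j} σ_ij = 1.43
total variance = 6.09 + 2 × 1.43 = 8.95
α = (k/(k−1))·(1 − sum of item variances/total variance) = (4/3)·(1 − 6.09/8.95) = 0.426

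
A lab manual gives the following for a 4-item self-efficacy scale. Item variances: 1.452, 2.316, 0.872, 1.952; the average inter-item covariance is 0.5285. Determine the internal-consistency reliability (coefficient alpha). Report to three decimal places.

ΣVar(i) = 1.452 + 2.316 + 0.872 + 1.952 = 6.592
Sum of the 6 distinct covariances = 6 × 0.5285 = 3.1710
σ²_total = ΣVar(i) + 2·Σcov = 6.592 + 2 × 3.1710 = 12.9340
α = (4/3)·(1 − 6.592/12.9340) = 0.654

coefficient alpha = 0.654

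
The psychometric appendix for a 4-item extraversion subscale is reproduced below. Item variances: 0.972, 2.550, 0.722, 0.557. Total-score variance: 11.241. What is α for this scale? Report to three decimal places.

α = 0.764

sum of item variances = 0.972 + 2.550 + 0.722 + 0.557 = 4.801
α = (k/(k−1))·(1 − sum of item variances/total variance) = (4/3)·(1 − 4.801/11.241) = 0.764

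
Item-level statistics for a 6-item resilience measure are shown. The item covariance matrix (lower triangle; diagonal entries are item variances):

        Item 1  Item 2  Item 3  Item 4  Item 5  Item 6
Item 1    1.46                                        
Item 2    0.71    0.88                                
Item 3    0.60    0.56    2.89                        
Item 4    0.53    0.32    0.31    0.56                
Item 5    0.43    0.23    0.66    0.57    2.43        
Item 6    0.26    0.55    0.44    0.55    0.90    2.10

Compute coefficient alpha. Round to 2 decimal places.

Σσᵢ² = 1.46 + 0.88 + 2.89 + 0.56 + 2.43 + 2.10 = 10.32
Sum of off-diagonal covariances = 7.62
Var(T) = 10.32 + 2 × 7.62 = 25.56
α = (k/(k−1))·(1 − Σσᵢ²/Var(T)) = (6/5)·(1 − 10.32/25.56) = 0.72

α = 0.72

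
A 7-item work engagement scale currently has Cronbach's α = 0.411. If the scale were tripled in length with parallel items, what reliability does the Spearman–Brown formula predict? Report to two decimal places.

Length factor m = 3
α' = m·α / (1 + (m−1)·α)
   = 3 × 0.411 / (1 + (3 − 1) × 0.411)
   = 1.2330 / 1.8220 = 0.68

predicted reliability = 0.68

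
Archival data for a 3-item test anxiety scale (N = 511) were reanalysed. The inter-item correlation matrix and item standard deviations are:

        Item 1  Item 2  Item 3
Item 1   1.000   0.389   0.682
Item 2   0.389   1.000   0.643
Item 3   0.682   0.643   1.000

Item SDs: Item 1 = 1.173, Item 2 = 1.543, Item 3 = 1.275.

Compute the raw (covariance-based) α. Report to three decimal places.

α = 0.789

Σσ²ᵢ = 1.173² + 1.543² + 1.275² = 5.3824
Covariances σ_ij = r_ij · s_i · s_j:
  σ(Item 1,Item 2) = 0.389 × 1.173 × 1.543 = 0.7041
  σ(Item 1,Item 3) = 0.682 × 1.173 × 1.275 = 1.0200
  σ(Item 2,Item 3) = 0.643 × 1.543 × 1.275 = 1.2650
σ²_T = Σσ²ᵢ + 2·Σσ_ij = 5.3824 + 2 × 2.9891 = 11.3606
α = (3/2)·(1 − 5.3824/11.3606) = 0.789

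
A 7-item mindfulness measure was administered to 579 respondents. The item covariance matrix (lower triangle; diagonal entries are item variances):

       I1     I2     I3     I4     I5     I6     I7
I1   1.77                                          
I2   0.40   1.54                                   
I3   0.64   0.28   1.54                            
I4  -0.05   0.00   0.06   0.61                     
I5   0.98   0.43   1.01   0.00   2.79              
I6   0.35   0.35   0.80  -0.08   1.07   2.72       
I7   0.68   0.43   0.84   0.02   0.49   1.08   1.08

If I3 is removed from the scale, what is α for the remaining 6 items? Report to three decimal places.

Remaining items: I1, I2, I4, I5, I6, I7 (k = 6).
Σσᵢ² = 1.77 + 1.54 + 0.61 + 2.79 + 2.72 + 1.08 = 10.51
σ²_T = 10.51 + 2 × 6.15 = 22.81
α (item deleted) = (6/5)·(1 − 10.51/22.81) = 0.647

α = 0.647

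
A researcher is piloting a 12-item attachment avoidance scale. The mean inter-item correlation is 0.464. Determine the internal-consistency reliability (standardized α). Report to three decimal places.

Standardized α = k·r̄ / (1 + (k−1)·r̄) = 12 × 0.464 / (1 + 11 × 0.464)
  = 5.5680 / 6.1040 = 0.912

standardized α = 0.912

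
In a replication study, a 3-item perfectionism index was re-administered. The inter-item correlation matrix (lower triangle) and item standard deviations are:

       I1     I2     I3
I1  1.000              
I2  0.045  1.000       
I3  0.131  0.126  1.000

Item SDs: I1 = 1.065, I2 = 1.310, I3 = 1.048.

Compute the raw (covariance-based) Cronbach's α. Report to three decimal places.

Σσ²ᵢ = 1.065² + 1.310² + 1.048² = 3.9486
Covariances σ_ij = r_ij · s_i · s_j:
  σ(I1,I2) = 0.045 × 1.065 × 1.310 = 0.0628
  σ(I1,I3) = 0.131 × 1.065 × 1.048 = 0.1462
  σ(I2,I3) = 0.126 × 1.310 × 1.048 = 0.1730
σ²_T = Σσ²ᵢ + 2·Σσ_ij = 3.9486 + 2 × 0.3820 = 4.7126
α = (3/2)·(1 − 3.9486/4.7126) = 0.243

α = 0.243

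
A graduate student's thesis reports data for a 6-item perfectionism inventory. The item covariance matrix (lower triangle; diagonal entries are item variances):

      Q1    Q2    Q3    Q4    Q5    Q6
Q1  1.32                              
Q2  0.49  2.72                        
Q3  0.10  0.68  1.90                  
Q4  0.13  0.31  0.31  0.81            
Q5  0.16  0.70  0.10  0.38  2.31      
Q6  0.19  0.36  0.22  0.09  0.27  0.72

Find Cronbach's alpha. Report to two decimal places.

Σσᵢ² = 1.32 + 2.72 + 1.90 + 0.81 + 2.31 + 0.72 = 9.78
Sum of off-diagonal covariances = 4.49
σ²_T = 9.78 + 2 × 4.49 = 18.76
α = (k/(k−1))·(1 − Σσᵢ²/σ²_T) = (6/5)·(1 − 9.78/18.76) = 0.57

Cronbach's alpha = 0.57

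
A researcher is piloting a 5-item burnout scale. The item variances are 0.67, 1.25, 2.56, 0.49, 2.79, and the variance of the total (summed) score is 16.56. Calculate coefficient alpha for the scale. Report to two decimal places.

ΣVar(i) = 0.67 + 1.25 + 2.56 + 0.49 + 2.79 = 7.76
α = (k/(k−1))·(1 − ΣVar(i)/σ²_T) = (5/4)·(1 − 7.76/16.56) = 0.66

α = 0.66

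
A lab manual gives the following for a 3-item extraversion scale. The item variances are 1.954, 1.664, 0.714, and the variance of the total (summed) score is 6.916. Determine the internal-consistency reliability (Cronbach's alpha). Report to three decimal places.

α = 0.560

sum of item variances = 1.954 + 1.664 + 0.714 = 4.332
α = (k/(k−1))·(1 − sum of item variances/total variance) = (3/2)·(1 − 4.332/6.916) = 0.560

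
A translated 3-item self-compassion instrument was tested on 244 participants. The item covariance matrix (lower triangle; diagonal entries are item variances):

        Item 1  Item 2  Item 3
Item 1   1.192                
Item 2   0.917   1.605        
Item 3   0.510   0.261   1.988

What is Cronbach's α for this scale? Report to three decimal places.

Σσᵢ² = 1.192 + 1.605 + 1.988 = 4.785
Sum of off-diagonal covariances = 1.688
σ²_total = 4.785 + 2 × 1.688 = 8.161
α = (k/(k−1))·(1 − Σσᵢ²/σ²_total) = (3/2)·(1 − 4.785/8.161) = 0.621

Cronbach's α = 0.621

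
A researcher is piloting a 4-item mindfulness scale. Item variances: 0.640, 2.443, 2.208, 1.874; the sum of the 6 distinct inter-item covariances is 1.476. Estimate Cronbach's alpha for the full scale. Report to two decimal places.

Cronbach's alpha = 0.39

ΣVar(i) = 0.640 + 2.443 + 2.208 + 1.874 = 7.165
Sum of distinct covariances = 1.476
σ²_T = ΣVar(i) + 2·Σcov = 7.165 + 2 × 1.476 = 10.117
α = (4/3)·(1 − 7.165/10.117) = 0.39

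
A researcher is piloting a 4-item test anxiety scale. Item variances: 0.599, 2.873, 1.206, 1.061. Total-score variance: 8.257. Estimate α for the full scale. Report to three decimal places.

Σσᵢ² = 0.599 + 2.873 + 1.206 + 1.061 = 5.739
α = (k/(k−1))·(1 − Σσᵢ²/Var(T)) = (4/3)·(1 − 5.739/8.257) = 0.407

α = 0.407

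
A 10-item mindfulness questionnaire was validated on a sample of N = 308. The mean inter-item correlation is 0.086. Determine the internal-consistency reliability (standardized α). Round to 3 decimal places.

standardized α = 0.485

Standardized α = k·r̄ / (1 + (k−1)·r̄) = 10 × 0.086 / (1 + 9 × 0.086)
  = 0.8600 / 1.7740 = 0.485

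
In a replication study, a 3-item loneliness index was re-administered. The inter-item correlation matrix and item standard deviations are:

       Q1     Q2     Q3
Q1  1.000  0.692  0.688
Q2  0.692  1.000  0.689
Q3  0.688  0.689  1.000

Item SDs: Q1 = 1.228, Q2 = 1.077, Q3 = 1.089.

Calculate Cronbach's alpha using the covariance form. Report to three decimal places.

Σσ²ᵢ = 1.228² + 1.077² + 1.089² = 3.8538
Covariances σ_ij = r_ij · s_i · s_j:
  σ(Q1,Q2) = 0.692 × 1.228 × 1.077 = 0.9152
  σ(Q1,Q3) = 0.688 × 1.228 × 1.089 = 0.9201
  σ(Q2,Q3) = 0.689 × 1.077 × 1.089 = 0.8081
σ²_T = Σσ²ᵢ + 2·Σσ_ij = 3.8538 + 2 × 2.6434 = 9.1406
α = (3/2)·(1 − 3.8538/9.1406) = 0.868

Cronbach's alpha = 0.868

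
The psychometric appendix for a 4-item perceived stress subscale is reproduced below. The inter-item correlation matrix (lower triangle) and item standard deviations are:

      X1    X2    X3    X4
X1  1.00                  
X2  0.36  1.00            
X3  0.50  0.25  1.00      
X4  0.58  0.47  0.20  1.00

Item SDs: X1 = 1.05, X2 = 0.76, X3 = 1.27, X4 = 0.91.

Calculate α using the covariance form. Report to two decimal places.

α = 0.70

Σσ²ᵢ = 1.05² + 0.76² + 1.27² + 0.91² = 4.1211
Covariances σ_ij = r_ij · s_i · s_j:
  σ(X1,X2) = 0.36 × 1.05 × 0.76 = 0.2873
  σ(X1,X3) = 0.50 × 1.05 × 1.27 = 0.6668
  σ(X1,X4) = 0.58 × 1.05 × 0.91 = 0.5542
  σ(X2,X3) = 0.25 × 0.76 × 1.27 = 0.2413
  σ(X2,X4) = 0.47 × 0.76 × 0.91 = 0.3251
  σ(X3,X4) = 0.20 × 1.27 × 0.91 = 0.2311
σ²_T = Σσ²ᵢ + 2·Σσ_ij = 4.1211 + 2 × 2.3058 = 8.7327
α = (4/3)·(1 − 4.1211/8.7327) = 0.70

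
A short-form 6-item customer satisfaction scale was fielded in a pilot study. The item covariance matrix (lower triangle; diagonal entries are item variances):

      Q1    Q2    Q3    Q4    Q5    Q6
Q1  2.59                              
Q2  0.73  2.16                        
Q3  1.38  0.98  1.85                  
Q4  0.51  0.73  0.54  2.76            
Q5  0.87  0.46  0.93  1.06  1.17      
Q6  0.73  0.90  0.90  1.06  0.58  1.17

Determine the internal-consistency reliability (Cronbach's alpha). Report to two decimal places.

Σσᵢ² = 2.59 + 2.16 + 1.85 + 2.76 + 1.17 + 1.17 = 11.70
Sum of off-diagonal covariances = 12.36
σ²_total = 11.70 + 2 × 12.36 = 36.42
α = (k/(k−1))·(1 − Σσᵢ²/σ²_total) = (6/5)·(1 − 11.70/36.42) = 0.81

α = 0.81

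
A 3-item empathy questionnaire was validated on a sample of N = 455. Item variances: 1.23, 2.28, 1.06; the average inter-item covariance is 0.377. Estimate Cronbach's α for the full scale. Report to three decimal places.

Σσᵢ² = 1.23 + 2.28 + 1.06 = 4.57
Sum of the 3 distinct covariances = 3 × 0.377 = 1.131
σ²_total = Σσᵢ² + 2·Σcov = 4.57 + 2 × 1.131 = 6.832
α = (3/2)·(1 − 4.57/6.832) = 0.497

Cronbach's α = 0.497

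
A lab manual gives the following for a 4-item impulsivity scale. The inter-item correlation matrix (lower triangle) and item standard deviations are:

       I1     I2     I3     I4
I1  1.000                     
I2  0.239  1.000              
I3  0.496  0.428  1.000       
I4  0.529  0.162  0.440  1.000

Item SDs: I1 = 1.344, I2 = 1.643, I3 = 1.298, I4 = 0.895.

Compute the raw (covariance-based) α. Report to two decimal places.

Σσ²ᵢ = 1.344² + 1.643² + 1.298² + 0.895² = 6.9916
Covariances σ_ij = r_ij · s_i · s_j:
  σ(I1,I2) = 0.239 × 1.344 × 1.643 = 0.5278
  σ(I1,I3) = 0.496 × 1.344 × 1.298 = 0.8653
  σ(I1,I4) = 0.529 × 1.344 × 0.895 = 0.6363
  σ(I2,I3) = 0.428 × 1.643 × 1.298 = 0.9128
  σ(I2,I4) = 0.162 × 1.643 × 0.895 = 0.2382
  σ(I3,I4) = 0.440 × 1.298 × 0.895 = 0.5112
σ²_T = Σσ²ᵢ + 2·Σσ_ij = 6.9916 + 2 × 3.6916 = 14.3748
α = (4/3)·(1 − 6.9916/14.3748) = 0.68

α = 0.68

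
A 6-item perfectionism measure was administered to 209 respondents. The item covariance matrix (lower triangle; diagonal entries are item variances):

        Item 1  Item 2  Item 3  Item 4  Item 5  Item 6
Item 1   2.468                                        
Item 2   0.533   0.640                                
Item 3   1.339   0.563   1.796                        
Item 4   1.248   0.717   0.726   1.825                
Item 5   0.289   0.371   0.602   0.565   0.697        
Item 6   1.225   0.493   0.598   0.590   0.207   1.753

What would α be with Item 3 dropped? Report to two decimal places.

Remaining items: Item 1, Item 2, Item 4, Item 5, Item 6 (k = 5).
sum of item variances = 2.468 + 0.640 + 1.825 + 0.697 + 1.753 = 7.383
σ²_T = 7.383 + 2 × 6.238 = 19.859
α (item deleted) = (5/4)·(1 − 7.383/19.859) = 0.79

α = 0.79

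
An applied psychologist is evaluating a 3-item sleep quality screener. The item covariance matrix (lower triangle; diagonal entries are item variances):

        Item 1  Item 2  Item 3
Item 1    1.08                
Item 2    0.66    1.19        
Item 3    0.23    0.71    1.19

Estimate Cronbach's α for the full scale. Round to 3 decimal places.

ΣVar(i) = 1.08 + 1.19 + 1.19 = 3.46
Σ_{i<j} σ_ij = 1.60
σ²_total = 3.46 + 2 × 1.60 = 6.66
α = (k/(k−1))·(1 − ΣVar(i)/σ²_total) = (3/2)·(1 − 3.46/6.66) = 0.721

α = 0.721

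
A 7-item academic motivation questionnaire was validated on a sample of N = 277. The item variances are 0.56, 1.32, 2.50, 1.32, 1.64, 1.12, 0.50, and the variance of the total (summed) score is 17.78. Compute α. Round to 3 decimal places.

Σσᵢ² = 0.56 + 1.32 + 2.50 + 1.32 + 1.64 + 1.12 + 0.50 = 8.96
α = (k/(k−1))·(1 − Σσᵢ²/σ²_T) = (7/6)·(1 − 8.96/17.78) = 0.579

α = 0.579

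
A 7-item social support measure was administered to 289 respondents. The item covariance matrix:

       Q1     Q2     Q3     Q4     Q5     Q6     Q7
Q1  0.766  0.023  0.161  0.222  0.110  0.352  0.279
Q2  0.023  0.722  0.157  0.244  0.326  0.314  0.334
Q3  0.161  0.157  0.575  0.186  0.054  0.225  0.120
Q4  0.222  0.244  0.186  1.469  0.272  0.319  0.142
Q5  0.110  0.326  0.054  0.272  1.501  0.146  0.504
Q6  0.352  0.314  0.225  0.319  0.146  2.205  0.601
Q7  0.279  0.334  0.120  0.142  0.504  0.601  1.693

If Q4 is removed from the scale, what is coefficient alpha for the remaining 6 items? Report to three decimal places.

α = 0.598

Remaining items: Q1, Q2, Q3, Q5, Q6, Q7 (k = 6).
sum of item variances = 0.766 + 0.722 + 0.575 + 1.501 + 2.205 + 1.693 = 7.462
σ²_T = 7.462 + 2 × 3.706 = 14.874
α (item deleted) = (6/5)·(1 − 7.462/14.874) = 0.598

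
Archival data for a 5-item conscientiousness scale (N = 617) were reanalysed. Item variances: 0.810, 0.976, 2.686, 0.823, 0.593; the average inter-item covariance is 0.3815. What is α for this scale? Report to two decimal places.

ΣVar(i) = 0.810 + 0.976 + 2.686 + 0.823 + 0.593 = 5.888
Sum of the 10 distinct covariances = 10 × 0.3815 = 3.8150
Var(T) = ΣVar(i) + 2·Σcov = 5.888 + 2 × 3.8150 = 13.5180
α = (5/4)·(1 − 5.888/13.5180) = 0.71

α = 0.71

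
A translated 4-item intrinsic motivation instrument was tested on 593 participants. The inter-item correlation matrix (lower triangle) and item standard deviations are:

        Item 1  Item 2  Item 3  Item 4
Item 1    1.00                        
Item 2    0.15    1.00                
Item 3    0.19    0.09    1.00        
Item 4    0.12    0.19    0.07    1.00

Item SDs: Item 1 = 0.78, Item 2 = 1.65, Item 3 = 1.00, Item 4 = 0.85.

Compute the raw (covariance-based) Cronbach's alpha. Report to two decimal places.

Σσ²ᵢ = 0.78² + 1.65² + 1.00² + 0.85² = 5.0534
Covariances σ_ij = r_ij · s_i · s_j:
  σ(Item 1,Item 2) = 0.15 × 0.78 × 1.65 = 0.1930
  σ(Item 1,Item 3) = 0.19 × 0.78 × 1.00 = 0.1482
  σ(Item 1,Item 4) = 0.12 × 0.78 × 0.85 = 0.0796
  σ(Item 2,Item 3) = 0.09 × 1.65 × 1.00 = 0.1485
  σ(Item 2,Item 4) = 0.19 × 1.65 × 0.85 = 0.2665
  σ(Item 3,Item 4) = 0.07 × 1.00 × 0.85 = 0.0595
σ²_T = Σσ²ᵢ + 2·Σσ_ij = 5.0534 + 2 × 0.8953 = 6.8440
α = (4/3)·(1 − 5.0534/6.8440) = 0.35

α = 0.35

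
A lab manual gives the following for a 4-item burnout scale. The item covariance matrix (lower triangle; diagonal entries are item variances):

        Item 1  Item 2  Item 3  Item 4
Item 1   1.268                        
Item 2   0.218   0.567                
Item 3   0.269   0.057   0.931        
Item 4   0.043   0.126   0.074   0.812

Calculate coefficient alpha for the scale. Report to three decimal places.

sum of item variances = 1.268 + 0.567 + 0.931 + 0.812 = 3.578
Sum of the distinct covariances = 0.787
total variance = 3.578 + 2 × 0.787 = 5.152
α = (k/(k−1))·(1 − sum of item variances/total variance) = (4/3)·(1 − 3.578/5.152) = 0.407

α = 0.407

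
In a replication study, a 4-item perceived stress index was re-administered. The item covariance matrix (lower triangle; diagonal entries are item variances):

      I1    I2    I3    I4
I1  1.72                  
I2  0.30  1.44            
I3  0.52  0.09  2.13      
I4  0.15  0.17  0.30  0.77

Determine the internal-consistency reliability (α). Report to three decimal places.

α = 0.447

ΣVar(i) = 1.72 + 1.44 + 2.13 + 0.77 = 6.06
Σ_{i<j} σ_ij = 1.53
σ²_total = 6.06 + 2 × 1.53 = 9.12
α = (k/(k−1))·(1 − ΣVar(i)/σ²_total) = (4/3)·(1 − 6.06/9.12) = 0.447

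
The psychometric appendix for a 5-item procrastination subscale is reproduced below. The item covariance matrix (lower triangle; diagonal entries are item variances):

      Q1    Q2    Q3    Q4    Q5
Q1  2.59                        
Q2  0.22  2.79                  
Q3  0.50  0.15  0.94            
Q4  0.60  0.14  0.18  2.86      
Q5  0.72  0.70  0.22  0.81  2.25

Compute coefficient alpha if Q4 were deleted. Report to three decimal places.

α = 0.493

Remaining items: Q1, Q2, Q3, Q5 (k = 4).
Σσ²ᵢ = 2.59 + 2.79 + 0.94 + 2.25 = 8.57
σ²_T = 8.57 + 2 × 2.51 = 13.59
α (item deleted) = (4/3)·(1 − 8.57/13.59) = 0.493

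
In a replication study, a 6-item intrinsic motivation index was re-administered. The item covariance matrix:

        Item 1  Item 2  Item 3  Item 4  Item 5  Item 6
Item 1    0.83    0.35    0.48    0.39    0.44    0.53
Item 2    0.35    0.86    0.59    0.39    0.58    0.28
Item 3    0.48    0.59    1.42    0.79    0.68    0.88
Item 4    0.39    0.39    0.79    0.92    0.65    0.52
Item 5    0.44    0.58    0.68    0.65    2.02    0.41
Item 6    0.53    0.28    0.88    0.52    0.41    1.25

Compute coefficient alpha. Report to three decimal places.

coefficient alpha = 0.823

ΣVar(i) = 0.83 + 0.86 + 1.42 + 0.92 + 2.02 + 1.25 = 7.30
Sum of off-diagonal covariances = 7.96
Var(T) = 7.30 + 2 × 7.96 = 23.22
α = (k/(k−1))·(1 − ΣVar(i)/Var(T)) = (6/5)·(1 − 7.30/23.22) = 0.823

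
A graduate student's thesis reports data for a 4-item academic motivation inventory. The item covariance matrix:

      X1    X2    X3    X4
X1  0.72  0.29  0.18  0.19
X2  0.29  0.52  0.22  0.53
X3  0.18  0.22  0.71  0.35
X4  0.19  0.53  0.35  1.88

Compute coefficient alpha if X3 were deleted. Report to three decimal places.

Remaining items: X1, X2, X4 (k = 3).
Σσᵢ² = 0.72 + 0.52 + 1.88 = 3.12
σ²_total = 3.12 + 2 × 1.01 = 5.14
α (item deleted) = (3/2)·(1 − 3.12/5.14) = 0.589

coefficient alpha = 0.589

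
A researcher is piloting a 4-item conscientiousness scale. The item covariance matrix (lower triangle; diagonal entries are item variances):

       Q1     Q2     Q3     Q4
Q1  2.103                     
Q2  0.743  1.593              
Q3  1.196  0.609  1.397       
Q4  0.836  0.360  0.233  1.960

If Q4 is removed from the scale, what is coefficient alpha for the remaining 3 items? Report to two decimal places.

α = 0.75

Remaining items: Q1, Q2, Q3 (k = 3).
Σσ²ᵢ = 2.103 + 1.593 + 1.397 = 5.093
Var(T) = 5.093 + 2 × 2.548 = 10.189
α (item deleted) = (3/2)·(1 − 5.093/10.189) = 0.75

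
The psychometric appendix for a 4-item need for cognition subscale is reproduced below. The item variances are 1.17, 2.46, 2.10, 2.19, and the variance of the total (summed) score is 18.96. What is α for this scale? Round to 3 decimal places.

α = 0.776

Σσ²ᵢ = 1.17 + 2.46 + 2.10 + 2.19 = 7.92
α = (k/(k−1))·(1 − Σσ²ᵢ/total variance) = (4/3)·(1 − 7.92/18.96) = 0.776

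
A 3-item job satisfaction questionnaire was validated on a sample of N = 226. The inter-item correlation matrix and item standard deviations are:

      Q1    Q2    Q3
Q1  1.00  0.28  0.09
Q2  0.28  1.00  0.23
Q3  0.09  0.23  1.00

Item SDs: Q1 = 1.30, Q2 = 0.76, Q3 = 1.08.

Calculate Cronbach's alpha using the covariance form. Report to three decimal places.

α = 0.384

Σσ²ᵢ = 1.30² + 0.76² + 1.08² = 3.4340
Covariances σ_ij = r_ij · s_i · s_j:
  σ(Q1,Q2) = 0.28 × 1.30 × 0.76 = 0.2766
  σ(Q1,Q3) = 0.09 × 1.30 × 1.08 = 0.1264
  σ(Q2,Q3) = 0.23 × 0.76 × 1.08 = 0.1888
σ²_T = Σσ²ᵢ + 2·Σσ_ij = 3.4340 + 2 × 0.5918 = 4.6176
α = (3/2)·(1 − 3.4340/4.6176) = 0.384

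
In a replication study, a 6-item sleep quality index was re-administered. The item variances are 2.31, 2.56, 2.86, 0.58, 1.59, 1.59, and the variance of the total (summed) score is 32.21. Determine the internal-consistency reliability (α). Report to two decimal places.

α = 0.77

Σσᵢ² = 2.31 + 2.56 + 2.86 + 0.58 + 1.59 + 1.59 = 11.49
α = (k/(k−1))·(1 − Σσᵢ²/Var(T)) = (6/5)·(1 − 11.49/32.21) = 0.77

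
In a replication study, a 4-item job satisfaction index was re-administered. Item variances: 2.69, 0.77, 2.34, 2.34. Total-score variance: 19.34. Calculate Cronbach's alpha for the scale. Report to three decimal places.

Cronbach's alpha = 0.772

Σσᵢ² = 2.69 + 0.77 + 2.34 + 2.34 = 8.14
α = (k/(k−1))·(1 − Σσᵢ²/total variance) = (4/3)·(1 − 8.14/19.34) = 0.772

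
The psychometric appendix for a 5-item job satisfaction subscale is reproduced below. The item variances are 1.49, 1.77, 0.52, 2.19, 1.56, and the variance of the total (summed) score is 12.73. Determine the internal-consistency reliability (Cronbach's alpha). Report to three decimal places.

Cronbach's alpha = 0.511

sum of item variances = 1.49 + 1.77 + 0.52 + 2.19 + 1.56 = 7.53
α = (k/(k−1))·(1 − sum of item variances/Var(T)) = (5/4)·(1 − 7.53/12.73) = 0.511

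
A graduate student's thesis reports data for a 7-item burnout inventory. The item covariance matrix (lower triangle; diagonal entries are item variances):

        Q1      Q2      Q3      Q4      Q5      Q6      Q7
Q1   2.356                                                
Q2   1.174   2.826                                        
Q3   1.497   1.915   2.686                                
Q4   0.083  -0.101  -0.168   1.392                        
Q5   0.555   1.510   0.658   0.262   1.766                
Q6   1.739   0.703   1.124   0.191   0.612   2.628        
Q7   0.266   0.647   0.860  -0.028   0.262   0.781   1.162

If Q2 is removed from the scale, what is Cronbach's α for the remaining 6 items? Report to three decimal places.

Remaining items: Q1, Q3, Q4, Q5, Q6, Q7 (k = 6).
Σσ²ᵢ = 2.356 + 2.686 + 1.392 + 1.766 + 2.628 + 1.162 = 11.990
total variance = 11.990 + 2 × 8.694 = 29.378
α (item deleted) = (6/5)·(1 − 11.990/29.378) = 0.710

Cronbach's α = 0.710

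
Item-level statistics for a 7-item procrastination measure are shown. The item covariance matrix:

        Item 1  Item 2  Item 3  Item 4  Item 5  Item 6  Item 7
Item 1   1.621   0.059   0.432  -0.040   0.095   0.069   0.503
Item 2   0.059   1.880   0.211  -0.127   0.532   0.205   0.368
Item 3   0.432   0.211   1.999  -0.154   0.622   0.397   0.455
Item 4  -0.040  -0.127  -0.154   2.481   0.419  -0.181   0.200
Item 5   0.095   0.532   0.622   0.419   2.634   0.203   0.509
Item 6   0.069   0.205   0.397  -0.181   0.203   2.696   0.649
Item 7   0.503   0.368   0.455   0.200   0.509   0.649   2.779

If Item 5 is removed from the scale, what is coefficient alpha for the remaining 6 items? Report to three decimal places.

coefficient alpha = 0.374

Remaining items: Item 1, Item 2, Item 3, Item 4, Item 6, Item 7 (k = 6).
ΣVar(i) = 1.621 + 1.880 + 1.999 + 2.481 + 2.696 + 2.779 = 13.456
Var(T) = 13.456 + 2 × 3.046 = 19.548
α (item deleted) = (6/5)·(1 − 13.456/19.548) = 0.374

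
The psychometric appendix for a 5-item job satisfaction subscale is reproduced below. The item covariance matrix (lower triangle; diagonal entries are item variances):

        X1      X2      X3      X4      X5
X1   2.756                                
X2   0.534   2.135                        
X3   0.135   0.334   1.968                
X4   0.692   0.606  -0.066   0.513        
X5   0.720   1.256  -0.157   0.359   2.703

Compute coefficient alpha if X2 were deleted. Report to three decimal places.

coefficient alpha = 0.397

Remaining items: X1, X3, X4, X5 (k = 4).
ΣVar(i) = 2.756 + 1.968 + 0.513 + 2.703 = 7.940
σ²_T = 7.940 + 2 × 1.683 = 11.306
α (item deleted) = (4/3)·(1 − 7.940/11.306) = 0.397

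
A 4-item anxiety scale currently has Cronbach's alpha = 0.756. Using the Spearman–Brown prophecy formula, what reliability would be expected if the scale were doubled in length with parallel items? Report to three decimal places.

predicted reliability = 0.861

Length factor m = 2
α' = m·α / (1 + (m−1)·α)
   = 2 × 0.756 / (1 + (2 − 1) × 0.756)
   = 1.5120 / 1.7560 = 0.861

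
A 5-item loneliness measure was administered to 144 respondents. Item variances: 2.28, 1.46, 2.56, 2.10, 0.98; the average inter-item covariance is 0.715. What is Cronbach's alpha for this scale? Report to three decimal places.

Σσ²ᵢ = 2.28 + 1.46 + 2.56 + 2.10 + 0.98 = 9.38
Sum of the 10 distinct covariances = 10 × 0.715 = 7.150
Var(T) = Σσ²ᵢ + 2·Σcov = 9.38 + 2 × 7.150 = 23.680
α = (5/4)·(1 − 9.38/23.680) = 0.755

α = 0.755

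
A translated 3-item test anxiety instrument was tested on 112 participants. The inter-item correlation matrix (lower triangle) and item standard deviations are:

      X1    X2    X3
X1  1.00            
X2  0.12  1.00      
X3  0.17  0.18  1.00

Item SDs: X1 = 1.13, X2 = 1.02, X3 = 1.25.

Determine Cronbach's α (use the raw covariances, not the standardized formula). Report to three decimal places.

Σσ²ᵢ = 1.13² + 1.02² + 1.25² = 3.8798
Covariances σ_ij = r_ij · s_i · s_j:
  σ(X1,X2) = 0.12 × 1.13 × 1.02 = 0.1383
  σ(X1,X3) = 0.17 × 1.13 × 1.25 = 0.2401
  σ(X2,X3) = 0.18 × 1.02 × 1.25 = 0.2295
σ²_T = Σσ²ᵢ + 2·Σσ_ij = 3.8798 + 2 × 0.6079 = 5.0956
α = (3/2)·(1 − 3.8798/5.0956) = 0.358

α = 0.358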